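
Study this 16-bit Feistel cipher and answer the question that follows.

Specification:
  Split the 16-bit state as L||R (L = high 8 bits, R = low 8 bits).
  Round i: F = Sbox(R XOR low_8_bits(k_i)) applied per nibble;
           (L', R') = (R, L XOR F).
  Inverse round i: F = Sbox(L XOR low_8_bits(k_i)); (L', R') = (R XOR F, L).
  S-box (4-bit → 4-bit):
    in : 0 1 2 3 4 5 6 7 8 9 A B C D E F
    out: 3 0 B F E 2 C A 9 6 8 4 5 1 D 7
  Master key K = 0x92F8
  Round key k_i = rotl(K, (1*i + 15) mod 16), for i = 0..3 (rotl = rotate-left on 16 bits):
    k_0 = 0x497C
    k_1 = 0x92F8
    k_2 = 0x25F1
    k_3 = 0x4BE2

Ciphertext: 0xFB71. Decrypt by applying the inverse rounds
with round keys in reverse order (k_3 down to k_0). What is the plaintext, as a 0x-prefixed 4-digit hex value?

s_0 = ciphertext = 0xFB71
s_1 = InvRound(s_0, k_3) = 0x77FB
s_2 = InvRound(s_1, k_2) = 0x6777
s_3 = InvRound(s_2, k_1) = 0x1067
s_4 = InvRound(s_3, k_0) = 0xA210

0xA210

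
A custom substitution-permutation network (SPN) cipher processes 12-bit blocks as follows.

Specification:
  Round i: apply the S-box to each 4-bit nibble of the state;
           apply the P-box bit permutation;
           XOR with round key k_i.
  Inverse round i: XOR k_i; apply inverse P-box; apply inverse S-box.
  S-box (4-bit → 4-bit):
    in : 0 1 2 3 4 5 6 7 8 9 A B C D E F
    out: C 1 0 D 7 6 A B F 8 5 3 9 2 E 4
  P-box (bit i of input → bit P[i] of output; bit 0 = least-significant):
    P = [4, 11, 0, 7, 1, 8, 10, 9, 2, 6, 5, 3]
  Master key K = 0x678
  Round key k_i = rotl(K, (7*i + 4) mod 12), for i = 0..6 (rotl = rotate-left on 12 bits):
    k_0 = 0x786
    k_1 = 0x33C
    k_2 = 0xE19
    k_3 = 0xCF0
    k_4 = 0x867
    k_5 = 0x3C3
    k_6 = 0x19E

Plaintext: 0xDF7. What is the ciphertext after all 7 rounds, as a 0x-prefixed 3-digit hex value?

0xBFF

s_0 = plaintext = 0xDF7
s_1 = Round(s_0, k_0) = 0xB56
s_2 = Round(s_1, k_1) = 0xEF8
s_3 = Round(s_2, k_2) = 0x2E0
s_4 = Round(s_3, k_3) = 0xB71
s_5 = Round(s_4, k_4) = 0xB31
s_6 = Round(s_5, k_5) = 0x595
s_7 = Round(s_6, k_6) = 0xBFF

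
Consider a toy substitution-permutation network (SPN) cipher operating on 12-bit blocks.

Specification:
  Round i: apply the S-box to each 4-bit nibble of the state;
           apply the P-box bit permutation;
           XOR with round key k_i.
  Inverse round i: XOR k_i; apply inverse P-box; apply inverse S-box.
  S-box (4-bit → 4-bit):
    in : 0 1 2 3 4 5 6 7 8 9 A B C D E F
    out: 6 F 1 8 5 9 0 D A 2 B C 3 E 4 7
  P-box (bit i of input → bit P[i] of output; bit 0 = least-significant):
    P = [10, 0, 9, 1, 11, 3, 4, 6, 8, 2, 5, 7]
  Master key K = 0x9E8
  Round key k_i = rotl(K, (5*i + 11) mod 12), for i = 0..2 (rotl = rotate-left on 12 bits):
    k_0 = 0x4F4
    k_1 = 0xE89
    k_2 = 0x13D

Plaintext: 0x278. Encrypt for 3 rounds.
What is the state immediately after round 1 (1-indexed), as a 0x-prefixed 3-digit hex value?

0xDA7

s_0 = plaintext = 0x278
s_1 = Round(s_0, k_0) = 0xDA7
s_2 = Round(s_1, k_1) = 0x067
s_3 = Round(s_2, k_2) = 0x71B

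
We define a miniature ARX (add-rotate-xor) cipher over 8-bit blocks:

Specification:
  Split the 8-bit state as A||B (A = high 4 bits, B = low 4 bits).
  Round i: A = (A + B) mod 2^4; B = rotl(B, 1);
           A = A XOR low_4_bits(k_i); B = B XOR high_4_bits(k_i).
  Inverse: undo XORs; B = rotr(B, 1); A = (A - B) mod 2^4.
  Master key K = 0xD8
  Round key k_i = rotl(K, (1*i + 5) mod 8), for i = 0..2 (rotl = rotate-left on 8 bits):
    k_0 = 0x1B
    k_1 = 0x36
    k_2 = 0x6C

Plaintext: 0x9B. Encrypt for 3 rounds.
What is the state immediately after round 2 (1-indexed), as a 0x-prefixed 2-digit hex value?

s_0 = plaintext = 0x9B
s_1 = Round(s_0, k_0) = 0xF6
s_2 = Round(s_1, k_1) = 0x3F
s_3 = Round(s_2, k_2) = 0xE9

0x3F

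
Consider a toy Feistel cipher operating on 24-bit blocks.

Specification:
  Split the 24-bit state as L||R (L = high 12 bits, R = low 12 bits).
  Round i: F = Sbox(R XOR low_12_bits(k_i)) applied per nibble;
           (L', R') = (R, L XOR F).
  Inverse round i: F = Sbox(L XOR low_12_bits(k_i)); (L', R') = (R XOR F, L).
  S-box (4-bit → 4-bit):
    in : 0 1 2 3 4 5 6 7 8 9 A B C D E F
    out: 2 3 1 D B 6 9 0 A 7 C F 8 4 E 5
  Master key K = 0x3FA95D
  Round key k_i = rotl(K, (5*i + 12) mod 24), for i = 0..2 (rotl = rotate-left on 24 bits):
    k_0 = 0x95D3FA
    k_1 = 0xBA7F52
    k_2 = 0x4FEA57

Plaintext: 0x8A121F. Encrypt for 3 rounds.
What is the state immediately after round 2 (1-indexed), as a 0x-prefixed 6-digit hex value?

s_0 = plaintext = 0x8A121F
s_1 = Round(s_0, k_0) = 0x21FB47
s_2 = Round(s_1, k_1) = 0xB47929
s_3 = Round(s_2, k_2) = 0x929649

0xB47929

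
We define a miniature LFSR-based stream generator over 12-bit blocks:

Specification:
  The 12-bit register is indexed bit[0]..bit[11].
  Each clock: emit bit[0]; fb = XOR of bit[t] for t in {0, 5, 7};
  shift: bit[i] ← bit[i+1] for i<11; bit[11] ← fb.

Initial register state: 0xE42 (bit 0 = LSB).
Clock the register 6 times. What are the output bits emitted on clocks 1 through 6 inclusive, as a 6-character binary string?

reg_0 = 0xE42
clock 1: out=0, reg = 0x721
clock 2: out=1, reg = 0x390
clock 3: out=0, reg = 0x9C8
clock 4: out=0, reg = 0xCE4
clock 5: out=0, reg = 0x672
clock 6: out=0, reg = 0xB39

010000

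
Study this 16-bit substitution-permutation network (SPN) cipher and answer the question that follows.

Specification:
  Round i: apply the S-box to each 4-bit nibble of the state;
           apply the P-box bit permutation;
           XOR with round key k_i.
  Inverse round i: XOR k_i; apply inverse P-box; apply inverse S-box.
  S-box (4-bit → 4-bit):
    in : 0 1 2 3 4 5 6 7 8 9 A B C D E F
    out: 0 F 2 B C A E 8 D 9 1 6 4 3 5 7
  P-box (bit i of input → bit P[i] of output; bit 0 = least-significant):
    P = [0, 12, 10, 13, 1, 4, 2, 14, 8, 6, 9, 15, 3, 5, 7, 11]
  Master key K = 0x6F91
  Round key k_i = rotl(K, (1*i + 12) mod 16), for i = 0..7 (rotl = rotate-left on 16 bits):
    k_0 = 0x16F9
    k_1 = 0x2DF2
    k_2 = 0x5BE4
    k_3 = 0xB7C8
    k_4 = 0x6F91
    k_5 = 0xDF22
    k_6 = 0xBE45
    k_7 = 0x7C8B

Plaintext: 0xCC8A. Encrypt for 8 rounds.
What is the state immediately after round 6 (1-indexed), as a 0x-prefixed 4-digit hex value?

s_0 = plaintext = 0xCC8A
s_1 = Round(s_0, k_0) = 0x547E
s_2 = Round(s_1, k_1) = 0xE3D3
s_3 = Round(s_2, k_2) = 0xEA3F
s_4 = Round(s_3, k_3) = 0xE253
s_5 = Round(s_4, k_4) = 0x1F48
s_6 = Round(s_5, k_5) = 0xB0CF
s_7 = Round(s_6, k_6) = 0xAAE0
s_8 = Round(s_7, k_7) = 0x7D85

0xB0CF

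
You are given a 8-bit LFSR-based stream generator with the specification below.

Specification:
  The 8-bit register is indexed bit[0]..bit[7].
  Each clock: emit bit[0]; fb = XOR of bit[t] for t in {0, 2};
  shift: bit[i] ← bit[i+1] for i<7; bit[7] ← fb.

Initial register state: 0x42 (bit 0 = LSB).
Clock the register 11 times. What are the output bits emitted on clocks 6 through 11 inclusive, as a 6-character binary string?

reg_0 = 0x42
clock 1: out=0, reg = 0x21
clock 2: out=1, reg = 0x90
clock 3: out=0, reg = 0x48
clock 4: out=0, reg = 0x24
clock 5: out=0, reg = 0x92
clock 6: out=0, reg = 0x49
clock 7: out=1, reg = 0xA4
clock 8: out=0, reg = 0xD2
clock 9: out=0, reg = 0x69
clock 10: out=1, reg = 0xB4
clock 11: out=0, reg = 0xDA

010010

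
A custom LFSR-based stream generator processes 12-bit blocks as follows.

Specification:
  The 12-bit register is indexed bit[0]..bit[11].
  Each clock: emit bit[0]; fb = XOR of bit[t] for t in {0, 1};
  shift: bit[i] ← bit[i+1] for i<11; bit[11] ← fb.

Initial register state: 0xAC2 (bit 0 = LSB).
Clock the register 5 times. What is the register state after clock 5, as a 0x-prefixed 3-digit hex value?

0x1D6

reg_0 = 0xAC2
clock 1: out=0, reg = 0xD61
clock 2: out=1, reg = 0xEB0
clock 3: out=0, reg = 0x758
clock 4: out=0, reg = 0x3AC
clock 5: out=0, reg = 0x1D6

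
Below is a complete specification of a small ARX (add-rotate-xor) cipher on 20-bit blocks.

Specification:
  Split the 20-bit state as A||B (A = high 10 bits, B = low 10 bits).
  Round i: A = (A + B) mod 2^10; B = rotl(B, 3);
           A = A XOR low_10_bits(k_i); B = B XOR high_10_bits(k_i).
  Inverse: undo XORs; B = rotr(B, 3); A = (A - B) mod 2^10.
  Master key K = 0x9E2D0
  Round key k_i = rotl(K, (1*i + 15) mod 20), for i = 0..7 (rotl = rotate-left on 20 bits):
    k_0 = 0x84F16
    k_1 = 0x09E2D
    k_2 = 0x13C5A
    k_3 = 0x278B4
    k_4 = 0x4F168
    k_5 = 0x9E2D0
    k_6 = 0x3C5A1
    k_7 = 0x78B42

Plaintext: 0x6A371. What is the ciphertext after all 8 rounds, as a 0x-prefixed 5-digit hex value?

s_0 = plaintext = 0x6A371
s_1 = Round(s_0, k_0) = 0x83D9D
s_2 = Round(s_1, k_1) = 0x604CC
s_3 = Round(s_2, k_2) = 0x85E2E
s_4 = Round(s_3, k_3) = 0x3C5EA
s_5 = Round(s_4, k_4) = 0xECE6F
s_6 = Round(s_5, k_5) = 0x3C904
s_7 = Round(s_6, k_6) = 0x15CD3
s_8 = Round(s_7, k_7) = 0x9A37B

0x9A37B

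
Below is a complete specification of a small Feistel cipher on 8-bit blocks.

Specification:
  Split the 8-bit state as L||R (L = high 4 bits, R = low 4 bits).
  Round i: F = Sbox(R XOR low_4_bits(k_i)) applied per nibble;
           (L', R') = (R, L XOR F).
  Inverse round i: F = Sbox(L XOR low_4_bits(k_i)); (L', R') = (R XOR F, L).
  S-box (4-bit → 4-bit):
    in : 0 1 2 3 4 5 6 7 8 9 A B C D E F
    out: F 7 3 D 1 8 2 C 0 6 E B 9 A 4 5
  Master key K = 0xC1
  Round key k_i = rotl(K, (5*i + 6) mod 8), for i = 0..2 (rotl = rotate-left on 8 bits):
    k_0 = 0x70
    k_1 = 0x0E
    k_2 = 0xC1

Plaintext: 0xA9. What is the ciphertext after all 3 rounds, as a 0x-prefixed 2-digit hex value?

s_0 = plaintext = 0xA9
s_1 = Round(s_0, k_0) = 0x9C
s_2 = Round(s_1, k_1) = 0xCA
s_3 = Round(s_2, k_2) = 0xA7

0xA7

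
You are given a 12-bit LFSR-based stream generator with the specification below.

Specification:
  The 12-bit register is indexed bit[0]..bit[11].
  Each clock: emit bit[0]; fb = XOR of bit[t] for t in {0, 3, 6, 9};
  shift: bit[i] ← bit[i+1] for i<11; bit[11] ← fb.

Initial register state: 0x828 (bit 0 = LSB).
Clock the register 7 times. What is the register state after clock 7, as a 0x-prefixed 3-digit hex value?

reg_0 = 0x828
clock 1: out=0, reg = 0xC14
clock 2: out=0, reg = 0x60A
clock 3: out=0, reg = 0x305
clock 4: out=1, reg = 0x182
clock 5: out=0, reg = 0x0C1
clock 6: out=1, reg = 0x060
clock 7: out=0, reg = 0x830

0x830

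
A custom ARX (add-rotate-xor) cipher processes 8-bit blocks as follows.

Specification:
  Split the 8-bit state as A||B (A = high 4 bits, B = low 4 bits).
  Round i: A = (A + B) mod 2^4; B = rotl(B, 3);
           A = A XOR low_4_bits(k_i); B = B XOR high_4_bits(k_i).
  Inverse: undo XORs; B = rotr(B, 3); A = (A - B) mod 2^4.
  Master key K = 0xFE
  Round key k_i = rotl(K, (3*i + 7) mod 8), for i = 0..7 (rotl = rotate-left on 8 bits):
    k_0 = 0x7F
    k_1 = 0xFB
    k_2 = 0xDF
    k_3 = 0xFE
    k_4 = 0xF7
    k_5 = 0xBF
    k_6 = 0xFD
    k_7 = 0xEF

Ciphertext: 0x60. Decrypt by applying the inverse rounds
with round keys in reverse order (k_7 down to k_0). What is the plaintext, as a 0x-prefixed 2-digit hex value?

0xB0

s_0 = ciphertext = 0x60
s_1 = InvRound(s_0, k_7) = 0xCD
s_2 = InvRound(s_1, k_6) = 0xD4
s_3 = InvRound(s_2, k_5) = 0x3F
s_4 = InvRound(s_3, k_4) = 0x40
s_5 = InvRound(s_4, k_3) = 0xBF
s_6 = InvRound(s_5, k_2) = 0x04
s_7 = InvRound(s_6, k_1) = 0x47
s_8 = InvRound(s_7, k_0) = 0xB0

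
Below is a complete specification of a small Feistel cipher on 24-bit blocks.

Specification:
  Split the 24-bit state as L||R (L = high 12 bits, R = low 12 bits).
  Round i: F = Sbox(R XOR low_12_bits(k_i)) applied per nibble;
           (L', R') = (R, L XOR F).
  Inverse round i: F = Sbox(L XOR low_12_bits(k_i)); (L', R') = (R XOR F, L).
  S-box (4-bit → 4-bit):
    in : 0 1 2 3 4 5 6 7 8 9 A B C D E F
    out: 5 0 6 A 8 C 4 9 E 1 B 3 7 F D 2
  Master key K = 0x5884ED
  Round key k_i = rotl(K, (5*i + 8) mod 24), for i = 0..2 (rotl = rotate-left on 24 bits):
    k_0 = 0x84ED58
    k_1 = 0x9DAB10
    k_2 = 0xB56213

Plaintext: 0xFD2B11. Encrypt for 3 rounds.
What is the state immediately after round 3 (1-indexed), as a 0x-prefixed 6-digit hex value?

s_0 = plaintext = 0xFD2B11
s_1 = Round(s_0, k_0) = 0xB11B53
s_2 = Round(s_1, k_1) = 0xB53E9B
s_3 = Round(s_2, k_2) = 0xE9BCBD

0xE9BCBD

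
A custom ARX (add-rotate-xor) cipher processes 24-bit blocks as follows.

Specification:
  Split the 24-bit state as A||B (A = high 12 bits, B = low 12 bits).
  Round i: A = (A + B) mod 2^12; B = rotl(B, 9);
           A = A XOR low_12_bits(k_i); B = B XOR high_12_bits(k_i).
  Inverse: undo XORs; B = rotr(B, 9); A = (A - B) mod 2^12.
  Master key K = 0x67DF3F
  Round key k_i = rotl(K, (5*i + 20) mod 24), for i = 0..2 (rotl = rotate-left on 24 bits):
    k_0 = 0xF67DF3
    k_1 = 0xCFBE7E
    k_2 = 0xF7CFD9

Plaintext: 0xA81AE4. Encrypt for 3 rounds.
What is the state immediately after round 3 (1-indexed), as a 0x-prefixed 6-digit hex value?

s_0 = plaintext = 0xA81AE4
s_1 = Round(s_0, k_0) = 0x89663B
s_2 = Round(s_1, k_1) = 0x0AFA3C
s_3 = Round(s_2, k_2) = 0x53263B

0x53263B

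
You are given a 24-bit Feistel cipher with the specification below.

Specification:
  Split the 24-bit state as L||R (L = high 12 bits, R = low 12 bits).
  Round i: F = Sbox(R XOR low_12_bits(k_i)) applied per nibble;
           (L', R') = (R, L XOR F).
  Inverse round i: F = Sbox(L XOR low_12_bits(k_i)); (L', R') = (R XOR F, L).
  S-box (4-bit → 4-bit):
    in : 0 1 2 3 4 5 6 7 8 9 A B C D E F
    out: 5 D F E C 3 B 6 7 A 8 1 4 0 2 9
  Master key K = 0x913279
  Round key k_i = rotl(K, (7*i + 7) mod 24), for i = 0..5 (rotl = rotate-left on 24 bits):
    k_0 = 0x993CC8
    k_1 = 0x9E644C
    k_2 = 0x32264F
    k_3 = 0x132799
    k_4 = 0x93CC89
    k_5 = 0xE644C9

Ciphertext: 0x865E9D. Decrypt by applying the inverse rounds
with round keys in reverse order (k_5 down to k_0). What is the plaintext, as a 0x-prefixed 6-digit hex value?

s_0 = ciphertext = 0x865E9D
s_1 = InvRound(s_0, k_5) = 0xA19865
s_2 = InvRound(s_1, k_4) = 0x3C0A19
s_3 = InvRound(s_2, k_3) = 0x6233C0
s_4 = InvRound(s_3, k_2) = 0x674623
s_5 = InvRound(s_4, k_1) = 0x9C4674
s_6 = InvRound(s_5, k_0) = 0x5209C4

0x5209C4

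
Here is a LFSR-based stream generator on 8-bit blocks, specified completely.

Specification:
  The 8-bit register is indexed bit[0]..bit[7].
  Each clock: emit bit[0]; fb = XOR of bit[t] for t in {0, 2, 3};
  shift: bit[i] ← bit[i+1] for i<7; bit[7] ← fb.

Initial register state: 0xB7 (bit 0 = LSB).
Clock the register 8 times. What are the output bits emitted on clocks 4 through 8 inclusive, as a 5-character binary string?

reg_0 = 0xB7
clock 1: out=1, reg = 0x5B
clock 2: out=1, reg = 0x2D
clock 3: out=1, reg = 0x96
clock 4: out=0, reg = 0xCB
clock 5: out=1, reg = 0x65
clock 6: out=1, reg = 0x32
clock 7: out=0, reg = 0x19
clock 8: out=1, reg = 0x0C

01101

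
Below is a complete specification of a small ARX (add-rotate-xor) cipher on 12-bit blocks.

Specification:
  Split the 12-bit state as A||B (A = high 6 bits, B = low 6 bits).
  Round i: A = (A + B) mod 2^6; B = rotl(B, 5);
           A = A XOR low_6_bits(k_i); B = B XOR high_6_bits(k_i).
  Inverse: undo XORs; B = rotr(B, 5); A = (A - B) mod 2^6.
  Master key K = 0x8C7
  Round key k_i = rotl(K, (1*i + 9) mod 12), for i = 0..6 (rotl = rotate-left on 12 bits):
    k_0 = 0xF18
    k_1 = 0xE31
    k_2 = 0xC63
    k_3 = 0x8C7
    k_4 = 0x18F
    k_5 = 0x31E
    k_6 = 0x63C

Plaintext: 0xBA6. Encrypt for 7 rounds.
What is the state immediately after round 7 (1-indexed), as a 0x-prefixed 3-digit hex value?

0x77A

s_0 = plaintext = 0xBA6
s_1 = Round(s_0, k_0) = 0x32F
s_2 = Round(s_1, k_1) = 0x28F
s_3 = Round(s_2, k_2) = 0xE96
s_4 = Round(s_3, k_3) = 0x5E8
s_5 = Round(s_4, k_4) = 0xC12
s_6 = Round(s_5, k_5) = 0x705
s_7 = Round(s_6, k_6) = 0x77A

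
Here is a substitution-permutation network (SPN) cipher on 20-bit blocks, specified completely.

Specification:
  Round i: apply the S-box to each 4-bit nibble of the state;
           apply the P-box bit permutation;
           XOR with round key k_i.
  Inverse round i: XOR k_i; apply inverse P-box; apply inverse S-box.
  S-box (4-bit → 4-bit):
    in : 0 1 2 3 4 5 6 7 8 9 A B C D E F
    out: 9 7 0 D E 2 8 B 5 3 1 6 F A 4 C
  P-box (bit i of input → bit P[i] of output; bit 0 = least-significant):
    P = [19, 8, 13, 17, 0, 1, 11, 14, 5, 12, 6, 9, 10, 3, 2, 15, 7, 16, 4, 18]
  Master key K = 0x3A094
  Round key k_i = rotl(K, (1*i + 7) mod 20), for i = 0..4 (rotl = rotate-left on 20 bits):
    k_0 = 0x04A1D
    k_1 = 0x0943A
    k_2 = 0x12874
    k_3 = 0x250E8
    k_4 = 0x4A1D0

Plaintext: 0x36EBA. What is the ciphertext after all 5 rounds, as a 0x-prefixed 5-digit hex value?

s_0 = plaintext = 0x36EBA
s_1 = Round(s_0, k_0) = 0xCC2CF
s_2 = Round(s_1, k_1) = 0x778A5
s_3 = Round(s_2, k_2) = 0x4AD9D
s_4 = Round(s_3, k_3) = 0x547FB
s_5 = Round(s_4, k_4) = 0x55AFC

0x55AFC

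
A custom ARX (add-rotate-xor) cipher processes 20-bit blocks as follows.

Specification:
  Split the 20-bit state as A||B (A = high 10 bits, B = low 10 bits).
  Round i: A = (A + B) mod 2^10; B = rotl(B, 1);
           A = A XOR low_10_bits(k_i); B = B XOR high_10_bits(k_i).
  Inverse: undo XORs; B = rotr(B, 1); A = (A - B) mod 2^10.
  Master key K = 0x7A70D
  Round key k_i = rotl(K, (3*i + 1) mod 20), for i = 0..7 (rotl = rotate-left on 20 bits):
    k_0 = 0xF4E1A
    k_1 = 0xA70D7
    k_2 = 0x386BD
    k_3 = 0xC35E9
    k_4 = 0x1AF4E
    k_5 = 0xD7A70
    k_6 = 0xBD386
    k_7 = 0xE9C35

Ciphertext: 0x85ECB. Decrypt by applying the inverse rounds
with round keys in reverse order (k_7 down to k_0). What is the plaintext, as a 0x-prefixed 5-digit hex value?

s_0 = ciphertext = 0x85ECB
s_1 = InvRound(s_0, k_7) = 0x5B0B6
s_2 = InvRound(s_1, k_6) = 0x72521
s_3 = InvRound(s_2, k_5) = 0x1EB3F
s_4 = InvRound(s_3, k_4) = 0x629AA
s_5 = InvRound(s_4, k_3) = 0x44353
s_6 = InvRound(s_5, k_2) = 0x751D9
s_7 = InvRound(s_6, k_1) = 0x587A2
s_8 = InvRound(s_7, k_0) = 0x50E38

0x50E38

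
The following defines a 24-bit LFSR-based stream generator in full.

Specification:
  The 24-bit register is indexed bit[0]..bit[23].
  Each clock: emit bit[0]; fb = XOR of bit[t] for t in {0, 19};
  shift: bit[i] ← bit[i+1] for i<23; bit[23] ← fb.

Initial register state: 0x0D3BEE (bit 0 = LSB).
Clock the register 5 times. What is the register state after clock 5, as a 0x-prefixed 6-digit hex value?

reg_0 = 0x0D3BEE
clock 1: out=0, reg = 0x869DF7
clock 2: out=1, reg = 0xC34EFB
clock 3: out=1, reg = 0xE1A77D
clock 4: out=1, reg = 0xF0D3BE
clock 5: out=0, reg = 0x7869DF

0x7869DF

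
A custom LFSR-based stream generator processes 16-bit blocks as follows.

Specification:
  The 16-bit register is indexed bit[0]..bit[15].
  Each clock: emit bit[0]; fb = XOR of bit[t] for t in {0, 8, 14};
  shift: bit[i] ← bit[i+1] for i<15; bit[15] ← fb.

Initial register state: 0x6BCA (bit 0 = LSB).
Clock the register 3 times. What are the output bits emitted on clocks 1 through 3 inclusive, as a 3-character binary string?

reg_0 = 0x6BCA
clock 1: out=0, reg = 0x35E5
clock 2: out=1, reg = 0x1AF2
clock 3: out=0, reg = 0x0D79

010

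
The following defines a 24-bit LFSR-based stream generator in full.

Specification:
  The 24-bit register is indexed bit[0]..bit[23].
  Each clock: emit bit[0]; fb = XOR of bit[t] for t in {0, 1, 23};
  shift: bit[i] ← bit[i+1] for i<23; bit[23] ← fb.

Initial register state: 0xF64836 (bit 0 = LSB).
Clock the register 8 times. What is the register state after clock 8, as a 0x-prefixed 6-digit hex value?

0xE4F648

reg_0 = 0xF64836
clock 1: out=0, reg = 0x7B241B
clock 2: out=1, reg = 0x3D920D
clock 3: out=1, reg = 0x9EC906
clock 4: out=0, reg = 0x4F6483
clock 5: out=1, reg = 0x27B241
clock 6: out=1, reg = 0x93D920
clock 7: out=0, reg = 0xC9EC90
clock 8: out=0, reg = 0xE4F648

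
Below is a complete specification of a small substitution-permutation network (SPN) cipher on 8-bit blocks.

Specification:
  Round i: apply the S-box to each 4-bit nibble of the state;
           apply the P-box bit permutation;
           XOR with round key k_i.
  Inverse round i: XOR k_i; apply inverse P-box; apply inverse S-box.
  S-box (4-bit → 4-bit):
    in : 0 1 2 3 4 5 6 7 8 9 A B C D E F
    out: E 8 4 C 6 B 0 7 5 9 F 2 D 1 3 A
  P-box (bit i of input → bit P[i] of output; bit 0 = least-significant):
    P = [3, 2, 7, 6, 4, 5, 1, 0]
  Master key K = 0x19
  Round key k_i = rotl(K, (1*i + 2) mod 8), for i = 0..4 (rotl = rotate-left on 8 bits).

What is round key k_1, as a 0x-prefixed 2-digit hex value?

K = 0x19
k_0 = rotl(K, (1*0+2) mod 8) = rotl(K, 2) = 0x64
k_1 = rotl(K, (1*1+2) mod 8) = rotl(K, 3) = 0xC8

0xC8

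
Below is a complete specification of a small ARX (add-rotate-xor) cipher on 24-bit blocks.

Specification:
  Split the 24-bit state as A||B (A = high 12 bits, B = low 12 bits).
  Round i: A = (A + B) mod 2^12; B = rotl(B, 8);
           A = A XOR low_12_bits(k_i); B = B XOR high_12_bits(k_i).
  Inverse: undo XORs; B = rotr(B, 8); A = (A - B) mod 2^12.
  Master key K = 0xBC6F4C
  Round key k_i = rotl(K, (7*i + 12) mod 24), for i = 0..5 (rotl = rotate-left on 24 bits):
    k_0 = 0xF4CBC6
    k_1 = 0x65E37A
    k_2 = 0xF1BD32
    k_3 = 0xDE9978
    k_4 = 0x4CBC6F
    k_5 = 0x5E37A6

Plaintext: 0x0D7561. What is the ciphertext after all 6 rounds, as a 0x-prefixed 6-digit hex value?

0xD830E2

s_0 = plaintext = 0x0D7561
s_1 = Round(s_0, k_0) = 0xDFEE1A
s_2 = Round(s_1, k_1) = 0xF62CBF
s_3 = Round(s_2, k_2) = 0x1130D0
s_4 = Round(s_3, k_3) = 0x89BDE4
s_5 = Round(s_4, k_4) = 0xA10015
s_6 = Round(s_5, k_5) = 0xD830E2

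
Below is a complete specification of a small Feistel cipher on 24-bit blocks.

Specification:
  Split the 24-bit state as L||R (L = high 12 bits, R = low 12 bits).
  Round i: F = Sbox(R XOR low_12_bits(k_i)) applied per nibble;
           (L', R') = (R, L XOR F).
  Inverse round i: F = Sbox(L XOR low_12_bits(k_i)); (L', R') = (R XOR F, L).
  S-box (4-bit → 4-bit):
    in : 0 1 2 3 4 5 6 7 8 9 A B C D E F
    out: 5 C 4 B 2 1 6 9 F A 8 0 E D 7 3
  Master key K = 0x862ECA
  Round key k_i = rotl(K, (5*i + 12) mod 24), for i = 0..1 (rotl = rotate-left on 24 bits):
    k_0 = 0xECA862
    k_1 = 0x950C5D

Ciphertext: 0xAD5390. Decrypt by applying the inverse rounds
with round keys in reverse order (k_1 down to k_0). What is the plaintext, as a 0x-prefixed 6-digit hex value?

0x78856F

s_0 = ciphertext = 0xAD5390
s_1 = InvRound(s_0, k_1) = 0x56FAD5
s_2 = InvRound(s_1, k_0) = 0x78856F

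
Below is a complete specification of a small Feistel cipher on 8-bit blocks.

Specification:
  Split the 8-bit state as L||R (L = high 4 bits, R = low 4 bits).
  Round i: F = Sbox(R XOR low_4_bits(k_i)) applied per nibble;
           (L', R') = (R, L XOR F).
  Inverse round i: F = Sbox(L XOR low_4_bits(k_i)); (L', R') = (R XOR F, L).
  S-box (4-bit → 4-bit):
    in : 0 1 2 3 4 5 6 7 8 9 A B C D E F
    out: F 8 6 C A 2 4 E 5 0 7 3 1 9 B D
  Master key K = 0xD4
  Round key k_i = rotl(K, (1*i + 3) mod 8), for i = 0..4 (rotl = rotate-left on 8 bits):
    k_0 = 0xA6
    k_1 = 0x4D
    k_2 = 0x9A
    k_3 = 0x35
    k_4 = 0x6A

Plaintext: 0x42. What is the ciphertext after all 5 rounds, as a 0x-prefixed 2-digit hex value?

0x65

s_0 = plaintext = 0x42
s_1 = Round(s_0, k_0) = 0x2E
s_2 = Round(s_1, k_1) = 0xEE
s_3 = Round(s_2, k_2) = 0xE4
s_4 = Round(s_3, k_3) = 0x46
s_5 = Round(s_4, k_4) = 0x65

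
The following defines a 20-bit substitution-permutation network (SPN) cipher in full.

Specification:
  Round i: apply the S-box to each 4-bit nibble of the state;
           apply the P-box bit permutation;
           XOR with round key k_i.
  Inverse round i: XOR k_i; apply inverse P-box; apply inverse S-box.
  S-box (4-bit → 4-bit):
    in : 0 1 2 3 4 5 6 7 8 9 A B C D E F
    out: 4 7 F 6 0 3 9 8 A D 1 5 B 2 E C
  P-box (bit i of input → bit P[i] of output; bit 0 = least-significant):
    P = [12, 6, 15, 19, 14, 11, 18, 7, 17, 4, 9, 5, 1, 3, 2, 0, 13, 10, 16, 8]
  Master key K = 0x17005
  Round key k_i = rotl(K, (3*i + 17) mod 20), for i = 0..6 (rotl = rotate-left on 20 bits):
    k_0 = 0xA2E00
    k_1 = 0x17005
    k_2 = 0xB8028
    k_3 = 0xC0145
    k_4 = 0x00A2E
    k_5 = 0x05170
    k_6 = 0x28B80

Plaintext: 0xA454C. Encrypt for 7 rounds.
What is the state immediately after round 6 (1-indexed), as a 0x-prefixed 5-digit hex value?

s_0 = plaintext = 0xA454C
s_1 = Round(s_0, k_0) = 0x01E50
s_2 = Round(s_1, k_1) = 0x0BA3B
s_3 = Round(s_2, k_2) = 0xC182E
s_4 = Round(s_3, k_3) = 0x0ECBB
s_5 = Round(s_4, k_4) = 0x7DA13
s_6 = Round(s_5, k_5) = 0x69838
s_7 = Round(s_6, k_6) = 0xEA2F7

0x69838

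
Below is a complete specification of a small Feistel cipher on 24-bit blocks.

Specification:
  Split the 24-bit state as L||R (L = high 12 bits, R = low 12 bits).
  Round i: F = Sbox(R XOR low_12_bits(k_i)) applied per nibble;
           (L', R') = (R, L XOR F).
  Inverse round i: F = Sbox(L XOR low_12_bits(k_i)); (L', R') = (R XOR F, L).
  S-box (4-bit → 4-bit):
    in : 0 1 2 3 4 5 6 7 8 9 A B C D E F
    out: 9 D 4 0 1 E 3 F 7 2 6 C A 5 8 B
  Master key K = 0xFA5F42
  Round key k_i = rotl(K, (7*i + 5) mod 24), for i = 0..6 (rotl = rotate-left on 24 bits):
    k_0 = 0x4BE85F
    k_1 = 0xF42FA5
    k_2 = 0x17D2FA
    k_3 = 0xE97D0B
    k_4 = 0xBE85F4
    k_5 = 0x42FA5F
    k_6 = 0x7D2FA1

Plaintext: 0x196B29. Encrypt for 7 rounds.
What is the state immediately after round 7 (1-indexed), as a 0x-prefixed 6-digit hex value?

s_0 = plaintext = 0x196B29
s_1 = Round(s_0, k_0) = 0xB29165
s_2 = Round(s_1, k_1) = 0x165380
s_3 = Round(s_2, k_2) = 0x380C93
s_4 = Round(s_3, k_3) = 0xC93EA7
s_5 = Round(s_4, k_4) = 0xEA7073
s_6 = Round(s_5, k_5) = 0x0738ED
s_7 = Round(s_6, k_6) = 0x8EDF69

0x8EDF69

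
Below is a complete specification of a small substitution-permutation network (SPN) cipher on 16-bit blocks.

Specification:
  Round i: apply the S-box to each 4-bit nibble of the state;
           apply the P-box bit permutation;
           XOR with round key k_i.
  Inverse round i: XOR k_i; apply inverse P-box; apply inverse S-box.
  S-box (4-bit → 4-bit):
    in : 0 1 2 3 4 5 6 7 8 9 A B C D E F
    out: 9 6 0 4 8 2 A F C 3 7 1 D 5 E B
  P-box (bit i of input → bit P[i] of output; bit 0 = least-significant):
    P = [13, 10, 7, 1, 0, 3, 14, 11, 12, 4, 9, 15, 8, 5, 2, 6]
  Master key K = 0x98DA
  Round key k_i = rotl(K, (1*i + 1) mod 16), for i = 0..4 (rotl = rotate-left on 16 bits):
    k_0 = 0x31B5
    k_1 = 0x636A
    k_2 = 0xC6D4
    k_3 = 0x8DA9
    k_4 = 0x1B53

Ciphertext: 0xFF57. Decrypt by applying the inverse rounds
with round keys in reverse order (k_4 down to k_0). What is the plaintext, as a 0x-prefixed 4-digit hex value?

0x61B5

s_0 = ciphertext = 0xFF57
s_1 = InvRound(s_0, k_4) = 0x3439
s_2 = InvRound(s_1, k_3) = 0xBF4D
s_3 = InvRound(s_2, k_2) = 0xB97D
s_4 = InvRound(s_3, k_1) = 0x37C4
s_5 = InvRound(s_4, k_0) = 0x61B5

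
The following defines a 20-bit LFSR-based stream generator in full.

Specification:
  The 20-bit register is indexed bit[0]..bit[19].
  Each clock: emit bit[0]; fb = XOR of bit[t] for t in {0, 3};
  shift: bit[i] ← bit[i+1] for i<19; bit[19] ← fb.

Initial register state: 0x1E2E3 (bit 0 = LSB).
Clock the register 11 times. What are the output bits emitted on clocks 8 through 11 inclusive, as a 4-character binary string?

reg_0 = 0x1E2E3
clock 1: out=1, reg = 0x8F171
clock 2: out=1, reg = 0xC78B8
clock 3: out=0, reg = 0xE3C5C
clock 4: out=0, reg = 0xF1E2E
clock 5: out=0, reg = 0xF8F17
clock 6: out=1, reg = 0xFC78B
clock 7: out=1, reg = 0x7E3C5
clock 8: out=1, reg = 0xBF1E2
clock 9: out=0, reg = 0x5F8F1
clock 10: out=1, reg = 0xAFC78
clock 11: out=0, reg = 0xD7E3C

1010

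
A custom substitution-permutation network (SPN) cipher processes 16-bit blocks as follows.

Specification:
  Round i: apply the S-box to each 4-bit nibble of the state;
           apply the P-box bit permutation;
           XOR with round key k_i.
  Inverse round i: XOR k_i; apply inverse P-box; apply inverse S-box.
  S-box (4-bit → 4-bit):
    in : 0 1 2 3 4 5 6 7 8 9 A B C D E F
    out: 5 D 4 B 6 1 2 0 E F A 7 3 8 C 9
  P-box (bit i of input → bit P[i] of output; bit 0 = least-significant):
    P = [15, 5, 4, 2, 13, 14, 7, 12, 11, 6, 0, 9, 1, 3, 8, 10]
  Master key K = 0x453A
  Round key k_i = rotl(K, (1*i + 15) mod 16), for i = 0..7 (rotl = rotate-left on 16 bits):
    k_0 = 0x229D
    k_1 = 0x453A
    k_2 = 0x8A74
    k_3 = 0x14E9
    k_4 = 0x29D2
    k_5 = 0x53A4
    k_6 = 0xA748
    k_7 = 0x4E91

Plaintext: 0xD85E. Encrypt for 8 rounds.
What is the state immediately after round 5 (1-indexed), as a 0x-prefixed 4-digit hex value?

s_0 = plaintext = 0xD85E
s_1 = Round(s_0, k_0) = 0x04C8
s_2 = Round(s_1, k_1) = 0x244D
s_3 = Round(s_2, k_2) = 0xCBB1
s_4 = Round(s_3, k_3) = 0xFC36
s_5 = Round(s_4, k_4) = 0x55B0
s_6 = Round(s_5, k_5) = 0xBB36
s_7 = Round(s_6, k_6) = 0xDE23
s_8 = Round(s_7, k_7) = 0xC834

0x55B0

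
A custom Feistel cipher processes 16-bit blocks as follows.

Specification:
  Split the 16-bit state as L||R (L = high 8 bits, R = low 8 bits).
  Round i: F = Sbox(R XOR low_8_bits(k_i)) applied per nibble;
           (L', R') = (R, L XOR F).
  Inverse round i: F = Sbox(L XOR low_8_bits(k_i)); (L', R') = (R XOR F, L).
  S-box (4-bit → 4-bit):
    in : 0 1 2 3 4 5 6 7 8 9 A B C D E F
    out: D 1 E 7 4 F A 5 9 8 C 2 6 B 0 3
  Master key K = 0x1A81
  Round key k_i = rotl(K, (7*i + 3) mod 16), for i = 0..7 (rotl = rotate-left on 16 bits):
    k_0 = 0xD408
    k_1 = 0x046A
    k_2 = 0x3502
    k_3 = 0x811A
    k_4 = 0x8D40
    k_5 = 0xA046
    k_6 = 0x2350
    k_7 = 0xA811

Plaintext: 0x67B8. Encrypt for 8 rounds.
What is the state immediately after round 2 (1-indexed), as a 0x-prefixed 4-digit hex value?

0x4A55

s_0 = plaintext = 0x67B8
s_1 = Round(s_0, k_0) = 0xB84A
s_2 = Round(s_1, k_1) = 0x4A55
s_3 = Round(s_2, k_2) = 0x55BF
s_4 = Round(s_3, k_3) = 0xBF9A
s_5 = Round(s_4, k_4) = 0x9A03
s_6 = Round(s_5, k_5) = 0x03D5
s_7 = Round(s_6, k_6) = 0xD59C
s_8 = Round(s_7, k_7) = 0x9C4E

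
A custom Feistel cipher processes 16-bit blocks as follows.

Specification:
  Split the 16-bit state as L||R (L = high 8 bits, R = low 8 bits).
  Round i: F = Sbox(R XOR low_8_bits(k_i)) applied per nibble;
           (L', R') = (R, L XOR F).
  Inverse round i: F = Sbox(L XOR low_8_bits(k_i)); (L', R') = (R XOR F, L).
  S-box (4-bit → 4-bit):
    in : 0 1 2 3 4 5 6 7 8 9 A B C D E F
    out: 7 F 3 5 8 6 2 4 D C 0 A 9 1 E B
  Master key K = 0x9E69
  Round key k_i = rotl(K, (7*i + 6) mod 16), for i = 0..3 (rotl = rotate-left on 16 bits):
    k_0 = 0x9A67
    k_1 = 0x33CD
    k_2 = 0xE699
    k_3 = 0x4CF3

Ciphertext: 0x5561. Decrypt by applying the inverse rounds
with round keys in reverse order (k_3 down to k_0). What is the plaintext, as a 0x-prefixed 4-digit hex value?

0xB95E

s_0 = ciphertext = 0x5561
s_1 = InvRound(s_0, k_3) = 0x6355
s_2 = InvRound(s_1, k_2) = 0xE563
s_3 = InvRound(s_2, k_1) = 0x5EE5
s_4 = InvRound(s_3, k_0) = 0xB95E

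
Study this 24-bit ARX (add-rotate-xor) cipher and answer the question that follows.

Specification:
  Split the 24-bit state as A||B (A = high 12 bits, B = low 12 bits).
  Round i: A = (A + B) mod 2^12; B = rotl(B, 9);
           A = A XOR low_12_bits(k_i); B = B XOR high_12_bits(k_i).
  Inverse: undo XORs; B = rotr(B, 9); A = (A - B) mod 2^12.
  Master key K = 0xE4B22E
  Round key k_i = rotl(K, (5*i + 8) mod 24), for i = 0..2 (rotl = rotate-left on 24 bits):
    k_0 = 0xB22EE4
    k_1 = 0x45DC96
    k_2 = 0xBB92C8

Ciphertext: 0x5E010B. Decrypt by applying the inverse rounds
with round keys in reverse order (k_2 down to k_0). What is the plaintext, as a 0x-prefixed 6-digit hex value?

s_0 = ciphertext = 0x5E010B
s_1 = InvRound(s_0, k_2) = 0x193595
s_2 = InvRound(s_1, k_1) = 0xEC5E40
s_3 = InvRound(s_2, k_0) = 0x50FB12

0x50FB12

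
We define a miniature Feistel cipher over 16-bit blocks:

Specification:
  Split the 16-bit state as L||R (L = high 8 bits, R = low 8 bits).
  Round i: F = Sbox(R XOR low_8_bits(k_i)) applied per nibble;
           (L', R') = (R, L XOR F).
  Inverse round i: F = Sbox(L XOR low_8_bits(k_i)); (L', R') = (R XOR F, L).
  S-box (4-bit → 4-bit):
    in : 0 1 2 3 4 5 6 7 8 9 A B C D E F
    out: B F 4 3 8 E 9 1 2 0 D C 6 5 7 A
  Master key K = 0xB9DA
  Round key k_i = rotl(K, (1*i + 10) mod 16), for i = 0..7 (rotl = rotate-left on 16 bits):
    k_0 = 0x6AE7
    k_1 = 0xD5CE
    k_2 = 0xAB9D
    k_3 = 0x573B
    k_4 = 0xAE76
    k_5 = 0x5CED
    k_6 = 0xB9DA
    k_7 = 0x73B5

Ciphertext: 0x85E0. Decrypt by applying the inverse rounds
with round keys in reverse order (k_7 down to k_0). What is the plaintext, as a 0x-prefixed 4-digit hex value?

s_0 = ciphertext = 0x85E0
s_1 = InvRound(s_0, k_7) = 0xDB85
s_2 = InvRound(s_1, k_6) = 0x3ADB
s_3 = InvRound(s_2, k_5) = 0x8A3A
s_4 = InvRound(s_3, k_4) = 0x9C8A
s_5 = InvRound(s_4, k_3) = 0x5B9C
s_6 = InvRound(s_5, k_2) = 0xF55B
s_7 = InvRound(s_6, k_1) = 0x67F5
s_8 = InvRound(s_7, k_0) = 0xDE67

0xDE67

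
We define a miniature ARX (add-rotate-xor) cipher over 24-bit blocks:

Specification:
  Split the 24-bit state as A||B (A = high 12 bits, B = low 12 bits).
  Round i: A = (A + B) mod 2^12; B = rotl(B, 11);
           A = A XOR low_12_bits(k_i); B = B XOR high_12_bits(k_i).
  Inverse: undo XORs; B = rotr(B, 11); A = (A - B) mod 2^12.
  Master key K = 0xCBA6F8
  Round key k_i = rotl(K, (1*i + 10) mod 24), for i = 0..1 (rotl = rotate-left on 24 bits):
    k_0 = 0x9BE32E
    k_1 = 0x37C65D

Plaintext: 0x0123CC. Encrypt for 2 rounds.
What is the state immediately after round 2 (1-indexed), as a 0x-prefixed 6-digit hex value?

s_0 = plaintext = 0x0123CC
s_1 = Round(s_0, k_0) = 0x0F0858
s_2 = Round(s_1, k_1) = 0xF15750

0xF15750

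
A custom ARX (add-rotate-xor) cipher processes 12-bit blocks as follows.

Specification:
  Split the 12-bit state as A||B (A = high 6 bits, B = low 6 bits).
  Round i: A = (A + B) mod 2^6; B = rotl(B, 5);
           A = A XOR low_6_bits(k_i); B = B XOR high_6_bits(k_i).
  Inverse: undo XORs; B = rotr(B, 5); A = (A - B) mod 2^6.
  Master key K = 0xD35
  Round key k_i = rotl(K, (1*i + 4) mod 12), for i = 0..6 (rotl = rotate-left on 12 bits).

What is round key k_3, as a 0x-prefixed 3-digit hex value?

0xAE9

K = 0xD35
k_0 = rotl(K, (1*0+4) mod 12) = rotl(K, 4) = 0x35D
k_1 = rotl(K, (1*1+4) mod 12) = rotl(K, 5) = 0x6BA
k_2 = rotl(K, (1*2+4) mod 12) = rotl(K, 6) = 0xD74
k_3 = rotl(K, (1*3+4) mod 12) = rotl(K, 7) = 0xAE9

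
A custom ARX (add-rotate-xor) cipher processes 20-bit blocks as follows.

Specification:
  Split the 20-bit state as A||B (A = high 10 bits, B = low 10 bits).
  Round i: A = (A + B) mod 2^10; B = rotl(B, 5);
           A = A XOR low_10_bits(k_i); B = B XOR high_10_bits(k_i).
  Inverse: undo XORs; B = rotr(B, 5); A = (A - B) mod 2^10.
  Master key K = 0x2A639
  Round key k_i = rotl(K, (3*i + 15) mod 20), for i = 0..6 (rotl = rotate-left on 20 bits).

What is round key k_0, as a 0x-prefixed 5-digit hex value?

0xC9531

K = 0x2A639
k_0 = rotl(K, (3*0+15) mod 20) = rotl(K, 15) = 0xC9531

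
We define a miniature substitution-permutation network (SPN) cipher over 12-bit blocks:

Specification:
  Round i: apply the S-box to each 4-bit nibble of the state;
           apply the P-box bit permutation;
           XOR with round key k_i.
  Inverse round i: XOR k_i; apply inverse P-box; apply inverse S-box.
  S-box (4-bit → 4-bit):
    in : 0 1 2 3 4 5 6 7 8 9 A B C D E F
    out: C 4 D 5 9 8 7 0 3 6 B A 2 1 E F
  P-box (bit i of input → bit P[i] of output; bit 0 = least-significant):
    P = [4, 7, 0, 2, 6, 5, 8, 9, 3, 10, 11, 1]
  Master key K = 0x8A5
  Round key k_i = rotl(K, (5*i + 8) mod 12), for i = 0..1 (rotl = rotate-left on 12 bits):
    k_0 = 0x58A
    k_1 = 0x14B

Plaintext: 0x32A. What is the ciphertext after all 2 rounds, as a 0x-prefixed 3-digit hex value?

s_0 = plaintext = 0x32A
s_1 = Round(s_0, k_0) = 0xE56
s_2 = Round(s_1, k_1) = 0xFD8

0xFD8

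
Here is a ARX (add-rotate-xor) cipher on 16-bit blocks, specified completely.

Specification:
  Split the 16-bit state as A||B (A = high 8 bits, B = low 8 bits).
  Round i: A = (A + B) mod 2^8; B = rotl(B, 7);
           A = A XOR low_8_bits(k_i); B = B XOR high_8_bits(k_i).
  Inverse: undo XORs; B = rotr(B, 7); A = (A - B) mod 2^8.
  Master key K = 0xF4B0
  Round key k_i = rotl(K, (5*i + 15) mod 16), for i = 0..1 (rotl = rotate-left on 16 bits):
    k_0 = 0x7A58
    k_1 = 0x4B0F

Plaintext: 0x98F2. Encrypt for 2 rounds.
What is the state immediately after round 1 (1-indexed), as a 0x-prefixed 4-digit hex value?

0xD203

s_0 = plaintext = 0x98F2
s_1 = Round(s_0, k_0) = 0xD203
s_2 = Round(s_1, k_1) = 0xDACA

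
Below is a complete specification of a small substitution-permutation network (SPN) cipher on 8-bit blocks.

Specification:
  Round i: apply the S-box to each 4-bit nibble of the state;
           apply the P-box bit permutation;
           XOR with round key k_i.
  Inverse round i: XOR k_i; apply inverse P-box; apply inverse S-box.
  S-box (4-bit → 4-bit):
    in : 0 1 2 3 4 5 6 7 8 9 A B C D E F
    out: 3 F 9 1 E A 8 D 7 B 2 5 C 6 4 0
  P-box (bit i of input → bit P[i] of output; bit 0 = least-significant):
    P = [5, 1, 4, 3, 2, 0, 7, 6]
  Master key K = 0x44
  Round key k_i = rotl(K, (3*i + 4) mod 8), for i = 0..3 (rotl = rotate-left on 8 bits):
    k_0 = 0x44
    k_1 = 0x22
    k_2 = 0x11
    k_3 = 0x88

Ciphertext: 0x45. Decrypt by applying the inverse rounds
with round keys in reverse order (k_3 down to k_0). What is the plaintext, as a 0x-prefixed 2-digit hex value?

0xB8

s_0 = ciphertext = 0x45
s_1 = InvRound(s_0, k_3) = 0x16
s_2 = InvRound(s_1, k_2) = 0x0A
s_3 = InvRound(s_2, k_1) = 0xF2
s_4 = InvRound(s_3, k_0) = 0xB8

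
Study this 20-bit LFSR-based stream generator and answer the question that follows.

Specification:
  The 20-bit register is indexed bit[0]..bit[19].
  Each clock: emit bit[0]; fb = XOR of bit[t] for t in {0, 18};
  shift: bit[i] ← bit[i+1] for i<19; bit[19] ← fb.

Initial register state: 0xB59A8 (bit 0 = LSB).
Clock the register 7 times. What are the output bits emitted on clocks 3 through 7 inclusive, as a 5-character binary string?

01010

reg_0 = 0xB59A8
clock 1: out=0, reg = 0x5ACD4
clock 2: out=0, reg = 0xAD66A
clock 3: out=0, reg = 0x56B35
clock 4: out=1, reg = 0x2B59A
clock 5: out=0, reg = 0x15ACD
clock 6: out=1, reg = 0x8AD66
clock 7: out=0, reg = 0x456B3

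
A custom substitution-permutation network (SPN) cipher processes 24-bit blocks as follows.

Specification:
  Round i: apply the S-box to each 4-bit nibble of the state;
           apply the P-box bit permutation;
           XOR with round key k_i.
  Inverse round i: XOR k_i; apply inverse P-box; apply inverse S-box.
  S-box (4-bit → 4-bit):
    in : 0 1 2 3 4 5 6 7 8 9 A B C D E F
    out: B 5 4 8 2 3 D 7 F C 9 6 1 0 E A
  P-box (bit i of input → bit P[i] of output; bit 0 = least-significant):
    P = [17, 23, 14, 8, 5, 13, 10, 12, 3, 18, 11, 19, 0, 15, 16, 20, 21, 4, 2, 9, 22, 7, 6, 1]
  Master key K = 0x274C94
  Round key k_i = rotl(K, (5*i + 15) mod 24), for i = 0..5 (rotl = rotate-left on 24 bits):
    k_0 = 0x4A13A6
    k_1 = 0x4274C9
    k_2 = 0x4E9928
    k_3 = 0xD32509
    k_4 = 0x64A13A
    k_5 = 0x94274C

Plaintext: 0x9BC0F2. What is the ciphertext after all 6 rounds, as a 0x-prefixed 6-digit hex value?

0x458E71

s_0 = plaintext = 0x9BC0F2
s_1 = Round(s_0, k_0) = 0x4663F9
s_2 = Round(s_1, k_1) = 0x7B074C
s_3 = Round(s_2, k_2) = 0x1831F5
s_4 = Round(s_3, k_3) = 0x211F55
s_5 = Round(s_4, k_4) = 0xCB815F
s_6 = Round(s_5, k_5) = 0x458E71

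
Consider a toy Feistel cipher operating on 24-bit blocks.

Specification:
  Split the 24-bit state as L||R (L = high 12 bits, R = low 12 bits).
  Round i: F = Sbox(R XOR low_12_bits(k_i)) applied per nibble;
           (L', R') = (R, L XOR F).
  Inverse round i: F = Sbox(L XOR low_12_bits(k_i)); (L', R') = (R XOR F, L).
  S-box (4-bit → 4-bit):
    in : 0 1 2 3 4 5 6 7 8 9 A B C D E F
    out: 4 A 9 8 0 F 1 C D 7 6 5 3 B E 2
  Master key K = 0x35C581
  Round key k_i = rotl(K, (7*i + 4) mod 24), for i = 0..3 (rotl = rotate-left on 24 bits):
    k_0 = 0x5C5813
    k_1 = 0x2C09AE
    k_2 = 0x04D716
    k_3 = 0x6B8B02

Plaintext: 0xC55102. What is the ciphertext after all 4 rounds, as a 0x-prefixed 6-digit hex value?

0x911150

s_0 = plaintext = 0xC55102
s_1 = Round(s_0, k_0) = 0x102BFF
s_2 = Round(s_1, k_1) = 0xBFF8F8
s_3 = Round(s_2, k_2) = 0x8F8911
s_4 = Round(s_3, k_3) = 0x911150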